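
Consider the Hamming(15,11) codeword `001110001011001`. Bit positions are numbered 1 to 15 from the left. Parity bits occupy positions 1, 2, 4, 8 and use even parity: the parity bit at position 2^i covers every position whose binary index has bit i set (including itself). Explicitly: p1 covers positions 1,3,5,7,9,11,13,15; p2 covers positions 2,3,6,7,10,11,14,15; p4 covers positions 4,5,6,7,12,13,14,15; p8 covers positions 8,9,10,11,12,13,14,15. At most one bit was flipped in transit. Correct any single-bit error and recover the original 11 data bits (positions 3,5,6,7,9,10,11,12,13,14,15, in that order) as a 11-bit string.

01001011001

s1: b1⊕b3⊕b5⊕b7⊕b9⊕b11⊕b13⊕b15 = 0⊕1⊕1⊕0⊕1⊕1⊕0⊕1 = 1
s2: b2⊕b3⊕b6⊕b7⊕b10⊕b11⊕b14⊕b15 = 0⊕1⊕0⊕0⊕0⊕1⊕0⊕1 = 1
s4: b4⊕b5⊕b6⊕b7⊕b12⊕b13⊕b14⊕b15 = 1⊕1⊕0⊕0⊕1⊕0⊕0⊕1 = 0
s8: b8⊕b9⊕b10⊕b11⊕b12⊕b13⊕b14⊕b15 = 0⊕1⊕0⊕1⊕1⊕0⊕0⊕1 = 0
Syndrome (s8...s1) = 0011 → position 3.
Flip bit 3: corrected codeword = 000110001011001
Data bits at positions 3,5,6,7,9,10,11,12,13,14,15: 01001011001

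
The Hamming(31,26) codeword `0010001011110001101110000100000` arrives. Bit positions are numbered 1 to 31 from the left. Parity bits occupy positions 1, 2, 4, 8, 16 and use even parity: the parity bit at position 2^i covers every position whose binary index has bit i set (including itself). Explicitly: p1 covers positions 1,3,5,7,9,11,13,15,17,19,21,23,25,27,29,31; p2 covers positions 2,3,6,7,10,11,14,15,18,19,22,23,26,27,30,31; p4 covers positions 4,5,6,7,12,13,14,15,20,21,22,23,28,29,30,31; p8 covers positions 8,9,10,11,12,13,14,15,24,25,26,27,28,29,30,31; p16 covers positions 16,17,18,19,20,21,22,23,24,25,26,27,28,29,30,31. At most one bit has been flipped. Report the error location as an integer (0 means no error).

s1: b1⊕b3⊕b5⊕b7⊕b9⊕b11⊕b13⊕b15⊕b17⊕b19⊕b21⊕b23⊕b25⊕b27⊕b29⊕b31 = 0⊕1⊕0⊕1⊕1⊕1⊕0⊕0⊕1⊕1⊕1⊕0⊕0⊕0⊕0⊕0 = 1
s2: b2⊕b3⊕b6⊕b7⊕b10⊕b11⊕b14⊕b15⊕b18⊕b19⊕b22⊕b23⊕b26⊕b27⊕b30⊕b31 = 0⊕1⊕0⊕1⊕1⊕1⊕0⊕0⊕0⊕1⊕0⊕0⊕1⊕0⊕0⊕0 = 0
s4: b4⊕b5⊕b6⊕b7⊕b12⊕b13⊕b14⊕b15⊕b20⊕b21⊕b22⊕b23⊕b28⊕b29⊕b30⊕b31 = 0⊕0⊕0⊕1⊕1⊕0⊕0⊕0⊕1⊕1⊕0⊕0⊕0⊕0⊕0⊕0 = 0
s8: b8⊕b9⊕b10⊕b11⊕b12⊕b13⊕b14⊕b15⊕b24⊕b25⊕b26⊕b27⊕b28⊕b29⊕b30⊕b31 = 0⊕1⊕1⊕1⊕1⊕0⊕0⊕0⊕0⊕0⊕1⊕0⊕0⊕0⊕0⊕0 = 1
s16: b16⊕b17⊕b18⊕b19⊕b20⊕b21⊕b22⊕b23⊕b24⊕b25⊕b26⊕b27⊕b28⊕b29⊕b30⊕b31 = 1⊕1⊕0⊕1⊕1⊕1⊕0⊕0⊕0⊕0⊕1⊕0⊕0⊕0⊕0⊕0 = 0
Syndrome (s16...s1) = 01001 → position 9.

9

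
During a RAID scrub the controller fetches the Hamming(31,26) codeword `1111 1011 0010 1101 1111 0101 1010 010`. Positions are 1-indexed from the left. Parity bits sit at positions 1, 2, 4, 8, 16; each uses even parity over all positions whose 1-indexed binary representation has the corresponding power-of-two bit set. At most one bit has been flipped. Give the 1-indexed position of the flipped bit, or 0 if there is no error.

s1: b1⊕b3⊕b5⊕b7⊕b9⊕b11⊕b13⊕b15⊕b17⊕b19⊕b21⊕b23⊕b25⊕b27⊕b29⊕b31 = 1⊕1⊕1⊕1⊕0⊕1⊕1⊕0⊕1⊕1⊕0⊕0⊕1⊕1⊕0⊕0 = 0
s2: b2⊕b3⊕b6⊕b7⊕b10⊕b11⊕b14⊕b15⊕b18⊕b19⊕b22⊕b23⊕b26⊕b27⊕b30⊕b31 = 1⊕1⊕0⊕1⊕0⊕1⊕1⊕0⊕1⊕1⊕1⊕0⊕0⊕1⊕1⊕0 = 0
s4: b4⊕b5⊕b6⊕b7⊕b12⊕b13⊕b14⊕b15⊕b20⊕b21⊕b22⊕b23⊕b28⊕b29⊕b30⊕b31 = 1⊕1⊕0⊕1⊕0⊕1⊕1⊕0⊕1⊕0⊕1⊕0⊕0⊕0⊕1⊕0 = 0
s8: b8⊕b9⊕b10⊕b11⊕b12⊕b13⊕b14⊕b15⊕b24⊕b25⊕b26⊕b27⊕b28⊕b29⊕b30⊕b31 = 1⊕0⊕0⊕1⊕0⊕1⊕1⊕0⊕1⊕1⊕0⊕1⊕0⊕0⊕1⊕0 = 0
s16: b16⊕b17⊕b18⊕b19⊕b20⊕b21⊕b22⊕b23⊕b24⊕b25⊕b26⊕b27⊕b28⊕b29⊕b30⊕b31 = 1⊕1⊕1⊕1⊕1⊕0⊕1⊕0⊕1⊕1⊕0⊕1⊕0⊕0⊕1⊕0 = 0
Syndrome (s16...s1) = 00000 → position 0 (no error).

0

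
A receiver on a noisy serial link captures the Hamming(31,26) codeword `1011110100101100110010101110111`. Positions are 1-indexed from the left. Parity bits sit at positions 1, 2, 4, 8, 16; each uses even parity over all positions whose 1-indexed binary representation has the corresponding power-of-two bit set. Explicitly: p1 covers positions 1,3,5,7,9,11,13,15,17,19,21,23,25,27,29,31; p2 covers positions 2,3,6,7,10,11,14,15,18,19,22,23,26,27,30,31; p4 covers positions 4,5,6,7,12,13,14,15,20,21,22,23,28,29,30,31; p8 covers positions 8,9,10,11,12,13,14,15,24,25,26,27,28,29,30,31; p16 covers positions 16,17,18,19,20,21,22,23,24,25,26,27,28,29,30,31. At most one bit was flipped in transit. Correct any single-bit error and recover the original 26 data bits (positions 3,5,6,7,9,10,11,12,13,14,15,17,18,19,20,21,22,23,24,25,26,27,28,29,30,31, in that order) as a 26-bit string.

s1: b1⊕b3⊕b5⊕b7⊕b9⊕b11⊕b13⊕b15⊕b17⊕b19⊕b21⊕b23⊕b25⊕b27⊕b29⊕b31 = 1⊕1⊕1⊕0⊕0⊕1⊕1⊕0⊕1⊕0⊕1⊕1⊕1⊕1⊕1⊕1 = 0
s2: b2⊕b3⊕b6⊕b7⊕b10⊕b11⊕b14⊕b15⊕b18⊕b19⊕b22⊕b23⊕b26⊕b27⊕b30⊕b31 = 0⊕1⊕1⊕0⊕0⊕1⊕1⊕0⊕1⊕0⊕0⊕1⊕1⊕1⊕1⊕1 = 0
s4: b4⊕b5⊕b6⊕b7⊕b12⊕b13⊕b14⊕b15⊕b20⊕b21⊕b22⊕b23⊕b28⊕b29⊕b30⊕b31 = 1⊕1⊕1⊕0⊕0⊕1⊕1⊕0⊕0⊕1⊕0⊕1⊕0⊕1⊕1⊕1 = 0
s8: b8⊕b9⊕b10⊕b11⊕b12⊕b13⊕b14⊕b15⊕b24⊕b25⊕b26⊕b27⊕b28⊕b29⊕b30⊕b31 = 1⊕0⊕0⊕1⊕0⊕1⊕1⊕0⊕0⊕1⊕1⊕1⊕0⊕1⊕1⊕1 = 0
s16: b16⊕b17⊕b18⊕b19⊕b20⊕b21⊕b22⊕b23⊕b24⊕b25⊕b26⊕b27⊕b28⊕b29⊕b30⊕b31 = 0⊕1⊕1⊕0⊕0⊕1⊕0⊕1⊕0⊕1⊕1⊕1⊕0⊕1⊕1⊕1 = 0
Syndrome (s16...s1) = 00000 → position 0 (no error).
No correction needed.
Data bits at positions 3,5,6,7,9,10,11,12,13,14,15,17,18,19,20,21,22,23,24,25,26,27,28,29,30,31: 11100010110110010101110111

11100010110110010101110111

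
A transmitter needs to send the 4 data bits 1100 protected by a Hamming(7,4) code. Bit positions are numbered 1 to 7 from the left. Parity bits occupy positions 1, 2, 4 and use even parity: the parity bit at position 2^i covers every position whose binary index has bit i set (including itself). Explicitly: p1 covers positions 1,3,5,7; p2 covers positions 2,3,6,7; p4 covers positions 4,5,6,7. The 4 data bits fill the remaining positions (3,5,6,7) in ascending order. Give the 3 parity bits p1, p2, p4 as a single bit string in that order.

011

Place data bits at non-power-of-two positions: b3=1, b5=1, b6=0, b7=0.
p1 = XOR of data positions {3,5,7} = 1⊕1⊕0 = 0
p2 = XOR of data positions {3,6,7} = 1⊕0⊕0 = 1
p4 = XOR of data positions {5,6,7} = 1⊕0⊕0 = 1
Parity bits p1,p2,p4 = 011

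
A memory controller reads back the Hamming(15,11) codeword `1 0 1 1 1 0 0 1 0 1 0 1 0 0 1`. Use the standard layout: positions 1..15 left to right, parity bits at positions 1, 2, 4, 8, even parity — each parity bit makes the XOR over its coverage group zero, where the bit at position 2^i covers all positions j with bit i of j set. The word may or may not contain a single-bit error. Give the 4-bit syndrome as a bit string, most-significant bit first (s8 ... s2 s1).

s1: b1⊕b3⊕b5⊕b7⊕b9⊕b11⊕b13⊕b15 = 1⊕1⊕1⊕0⊕0⊕0⊕0⊕1 = 0
s2: b2⊕b3⊕b6⊕b7⊕b10⊕b11⊕b14⊕b15 = 0⊕1⊕0⊕0⊕1⊕0⊕0⊕1 = 1
s4: b4⊕b5⊕b6⊕b7⊕b12⊕b13⊕b14⊕b15 = 1⊕1⊕0⊕0⊕1⊕0⊕0⊕1 = 0
s8: b8⊕b9⊕b10⊕b11⊕b12⊕b13⊕b14⊕b15 = 1⊕0⊕1⊕0⊕1⊕0⊕0⊕1 = 0
Syndrome (s8...s1) = 0010 → position 2.

0010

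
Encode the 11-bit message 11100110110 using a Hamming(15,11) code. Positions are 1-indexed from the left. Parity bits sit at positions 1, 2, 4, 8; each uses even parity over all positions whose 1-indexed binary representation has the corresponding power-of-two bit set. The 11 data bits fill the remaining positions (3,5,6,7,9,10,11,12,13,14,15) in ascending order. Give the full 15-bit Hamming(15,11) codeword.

Place data bits at non-power-of-two positions: b3=1, b5=1, b6=1, b7=0, b9=0, b10=1, b11=1, b12=0, b13=1, b14=1, b15=0.
p1 = XOR of data positions {3,5,7,9,11,13,15} = 1⊕1⊕0⊕0⊕1⊕1⊕0 = 0
p2 = XOR of data positions {3,6,7,10,11,14,15} = 1⊕1⊕0⊕1⊕1⊕1⊕0 = 1
p4 = XOR of data positions {5,6,7,12,13,14,15} = 1⊕1⊕0⊕0⊕1⊕1⊕0 = 0
p8 = XOR of data positions {9,10,11,12,13,14,15} = 0⊕1⊕1⊕0⊕1⊕1⊕0 = 0
Codeword b1..b15 = 011011000110110

011011000110110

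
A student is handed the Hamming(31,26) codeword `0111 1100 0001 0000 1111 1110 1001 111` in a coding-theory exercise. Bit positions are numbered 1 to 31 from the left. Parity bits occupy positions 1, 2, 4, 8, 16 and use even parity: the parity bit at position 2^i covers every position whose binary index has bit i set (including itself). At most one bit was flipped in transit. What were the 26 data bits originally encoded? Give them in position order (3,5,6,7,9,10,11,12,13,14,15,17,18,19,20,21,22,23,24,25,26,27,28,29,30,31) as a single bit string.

s1: b1⊕b3⊕b5⊕b7⊕b9⊕b11⊕b13⊕b15⊕b17⊕b19⊕b21⊕b23⊕b25⊕b27⊕b29⊕b31 = 0⊕1⊕1⊕0⊕0⊕0⊕0⊕0⊕1⊕1⊕1⊕1⊕1⊕0⊕1⊕1 = 1
s2: b2⊕b3⊕b6⊕b7⊕b10⊕b11⊕b14⊕b15⊕b18⊕b19⊕b22⊕b23⊕b26⊕b27⊕b30⊕b31 = 1⊕1⊕1⊕0⊕0⊕0⊕0⊕0⊕1⊕1⊕1⊕1⊕0⊕0⊕1⊕1 = 1
s4: b4⊕b5⊕b6⊕b7⊕b12⊕b13⊕b14⊕b15⊕b20⊕b21⊕b22⊕b23⊕b28⊕b29⊕b30⊕b31 = 1⊕1⊕1⊕0⊕1⊕0⊕0⊕0⊕1⊕1⊕1⊕1⊕1⊕1⊕1⊕1 = 0
s8: b8⊕b9⊕b10⊕b11⊕b12⊕b13⊕b14⊕b15⊕b24⊕b25⊕b26⊕b27⊕b28⊕b29⊕b30⊕b31 = 0⊕0⊕0⊕0⊕1⊕0⊕0⊕0⊕0⊕1⊕0⊕0⊕1⊕1⊕1⊕1 = 0
s16: b16⊕b17⊕b18⊕b19⊕b20⊕b21⊕b22⊕b23⊕b24⊕b25⊕b26⊕b27⊕b28⊕b29⊕b30⊕b31 = 0⊕1⊕1⊕1⊕1⊕1⊕1⊕1⊕0⊕1⊕0⊕0⊕1⊕1⊕1⊕1 = 0
Syndrome (s16...s1) = 00011 → position 3.
Flip bit 3: corrected codeword = 0101110000010000111111101001111
Data bits at positions 3,5,6,7,9,10,11,12,13,14,15,17,18,19,20,21,22,23,24,25,26,27,28,29,30,31: 01100001000111111101001111

01100001000111111101001111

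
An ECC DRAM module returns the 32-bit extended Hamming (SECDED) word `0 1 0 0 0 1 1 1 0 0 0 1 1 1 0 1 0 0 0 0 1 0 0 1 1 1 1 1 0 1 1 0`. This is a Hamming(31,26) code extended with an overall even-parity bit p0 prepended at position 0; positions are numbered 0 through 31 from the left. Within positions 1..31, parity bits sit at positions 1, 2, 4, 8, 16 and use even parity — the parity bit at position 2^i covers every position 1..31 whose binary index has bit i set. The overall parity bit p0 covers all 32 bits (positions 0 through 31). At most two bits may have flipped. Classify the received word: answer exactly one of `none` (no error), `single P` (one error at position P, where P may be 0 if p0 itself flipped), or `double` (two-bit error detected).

s1: b1⊕b3⊕b5⊕b7⊕b9⊕b11⊕b13⊕b15⊕b17⊕b19⊕b21⊕b23⊕b25⊕b27⊕b29⊕b31 = 1⊕0⊕1⊕1⊕0⊕1⊕1⊕1⊕0⊕0⊕0⊕1⊕1⊕1⊕1⊕0 = 0
s2: b2⊕b3⊕b6⊕b7⊕b10⊕b11⊕b14⊕b15⊕b18⊕b19⊕b22⊕b23⊕b26⊕b27⊕b30⊕b31 = 0⊕0⊕1⊕1⊕0⊕1⊕0⊕1⊕0⊕0⊕0⊕1⊕1⊕1⊕1⊕0 = 0
s4: b4⊕b5⊕b6⊕b7⊕b12⊕b13⊕b14⊕b15⊕b20⊕b21⊕b22⊕b23⊕b28⊕b29⊕b30⊕b31 = 0⊕1⊕1⊕1⊕1⊕1⊕0⊕1⊕1⊕0⊕0⊕1⊕0⊕1⊕1⊕0 = 0
s8: b8⊕b9⊕b10⊕b11⊕b12⊕b13⊕b14⊕b15⊕b24⊕b25⊕b26⊕b27⊕b28⊕b29⊕b30⊕b31 = 0⊕0⊕0⊕1⊕1⊕1⊕0⊕1⊕1⊕1⊕1⊕1⊕0⊕1⊕1⊕0 = 0
s16: b16⊕b17⊕b18⊕b19⊕b20⊕b21⊕b22⊕b23⊕b24⊕b25⊕b26⊕b27⊕b28⊕b29⊕b30⊕b31 = 0⊕0⊕0⊕0⊕1⊕0⊕0⊕1⊕1⊕1⊕1⊕1⊕0⊕1⊕1⊕0 = 0
Syndrome (s16...s1) = 00000 → position 0 (no error).
Overall parity (XOR of all 32 bits, including p0): 0⊕1⊕0⊕0⊕0⊕1⊕1⊕1⊕0⊕0⊕0⊕1⊕1⊕1⊕0⊕1⊕0⊕0⊕0⊕0⊕1⊕0⊕0⊕1⊕1⊕1⊕1⊕1⊕0⊕1⊕1⊕0 = 0
Overall=0, syndrome position=0 → no error.

none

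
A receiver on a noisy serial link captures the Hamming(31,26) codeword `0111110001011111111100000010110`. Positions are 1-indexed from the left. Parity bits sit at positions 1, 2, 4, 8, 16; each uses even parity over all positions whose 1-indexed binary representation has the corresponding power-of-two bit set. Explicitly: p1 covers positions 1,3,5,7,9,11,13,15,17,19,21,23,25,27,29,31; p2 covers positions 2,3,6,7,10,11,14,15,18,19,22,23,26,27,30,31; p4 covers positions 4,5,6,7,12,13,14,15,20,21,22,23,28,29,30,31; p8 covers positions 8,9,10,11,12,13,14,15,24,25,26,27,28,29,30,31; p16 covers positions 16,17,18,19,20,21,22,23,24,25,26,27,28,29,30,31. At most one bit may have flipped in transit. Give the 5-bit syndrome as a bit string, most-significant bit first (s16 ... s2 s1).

00000

s1: b1⊕b3⊕b5⊕b7⊕b9⊕b11⊕b13⊕b15⊕b17⊕b19⊕b21⊕b23⊕b25⊕b27⊕b29⊕b31 = 0⊕1⊕1⊕0⊕0⊕0⊕1⊕1⊕1⊕1⊕0⊕0⊕0⊕1⊕1⊕0 = 0
s2: b2⊕b3⊕b6⊕b7⊕b10⊕b11⊕b14⊕b15⊕b18⊕b19⊕b22⊕b23⊕b26⊕b27⊕b30⊕b31 = 1⊕1⊕1⊕0⊕1⊕0⊕1⊕1⊕1⊕1⊕0⊕0⊕0⊕1⊕1⊕0 = 0
s4: b4⊕b5⊕b6⊕b7⊕b12⊕b13⊕b14⊕b15⊕b20⊕b21⊕b22⊕b23⊕b28⊕b29⊕b30⊕b31 = 1⊕1⊕1⊕0⊕1⊕1⊕1⊕1⊕1⊕0⊕0⊕0⊕0⊕1⊕1⊕0 = 0
s8: b8⊕b9⊕b10⊕b11⊕b12⊕b13⊕b14⊕b15⊕b24⊕b25⊕b26⊕b27⊕b28⊕b29⊕b30⊕b31 = 0⊕0⊕1⊕0⊕1⊕1⊕1⊕1⊕0⊕0⊕0⊕1⊕0⊕1⊕1⊕0 = 0
s16: b16⊕b17⊕b18⊕b19⊕b20⊕b21⊕b22⊕b23⊕b24⊕b25⊕b26⊕b27⊕b28⊕b29⊕b30⊕b31 = 1⊕1⊕1⊕1⊕1⊕0⊕0⊕0⊕0⊕0⊕0⊕1⊕0⊕1⊕1⊕0 = 0
Syndrome (s16...s1) = 00000 → position 0 (no error).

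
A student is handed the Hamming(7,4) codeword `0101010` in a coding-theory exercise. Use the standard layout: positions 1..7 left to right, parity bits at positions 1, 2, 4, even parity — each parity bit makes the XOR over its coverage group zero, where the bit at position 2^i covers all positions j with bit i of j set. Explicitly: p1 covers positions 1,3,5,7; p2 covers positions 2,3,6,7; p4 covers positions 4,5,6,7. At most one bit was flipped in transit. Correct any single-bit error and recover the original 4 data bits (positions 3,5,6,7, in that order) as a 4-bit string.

s1: b1⊕b3⊕b5⊕b7 = 0⊕0⊕0⊕0 = 0
s2: b2⊕b3⊕b6⊕b7 = 1⊕0⊕1⊕0 = 0
s4: b4⊕b5⊕b6⊕b7 = 1⊕0⊕1⊕0 = 0
Syndrome (s4...s1) = 000 → position 0 (no error).
No correction needed.
Data bits at positions 3,5,6,7: 0010

0010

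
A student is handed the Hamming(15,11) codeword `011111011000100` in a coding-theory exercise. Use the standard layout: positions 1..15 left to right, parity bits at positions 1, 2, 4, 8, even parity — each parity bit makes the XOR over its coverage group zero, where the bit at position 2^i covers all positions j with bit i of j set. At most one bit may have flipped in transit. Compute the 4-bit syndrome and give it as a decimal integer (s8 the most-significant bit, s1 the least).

10

s1: b1⊕b3⊕b5⊕b7⊕b9⊕b11⊕b13⊕b15 = 0⊕1⊕1⊕0⊕1⊕0⊕1⊕0 = 0
s2: b2⊕b3⊕b6⊕b7⊕b10⊕b11⊕b14⊕b15 = 1⊕1⊕1⊕0⊕0⊕0⊕0⊕0 = 1
s4: b4⊕b5⊕b6⊕b7⊕b12⊕b13⊕b14⊕b15 = 1⊕1⊕1⊕0⊕0⊕1⊕0⊕0 = 0
s8: b8⊕b9⊕b10⊕b11⊕b12⊕b13⊕b14⊕b15 = 1⊕1⊕0⊕0⊕0⊕1⊕0⊕0 = 1
Syndrome (s8...s1) = 1010 → position 10.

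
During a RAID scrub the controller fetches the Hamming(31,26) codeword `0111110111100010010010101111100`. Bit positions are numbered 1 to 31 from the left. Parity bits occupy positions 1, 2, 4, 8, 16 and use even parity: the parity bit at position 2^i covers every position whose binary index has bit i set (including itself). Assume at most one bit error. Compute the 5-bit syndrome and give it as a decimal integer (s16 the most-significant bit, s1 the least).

s1: b1⊕b3⊕b5⊕b7⊕b9⊕b11⊕b13⊕b15⊕b17⊕b19⊕b21⊕b23⊕b25⊕b27⊕b29⊕b31 = 0⊕1⊕1⊕0⊕1⊕1⊕0⊕1⊕0⊕0⊕1⊕1⊕1⊕1⊕1⊕0 = 0
s2: b2⊕b3⊕b6⊕b7⊕b10⊕b11⊕b14⊕b15⊕b18⊕b19⊕b22⊕b23⊕b26⊕b27⊕b30⊕b31 = 1⊕1⊕1⊕0⊕1⊕1⊕0⊕1⊕1⊕0⊕0⊕1⊕1⊕1⊕0⊕0 = 0
s4: b4⊕b5⊕b6⊕b7⊕b12⊕b13⊕b14⊕b15⊕b20⊕b21⊕b22⊕b23⊕b28⊕b29⊕b30⊕b31 = 1⊕1⊕1⊕0⊕0⊕0⊕0⊕1⊕0⊕1⊕0⊕1⊕1⊕1⊕0⊕0 = 0
s8: b8⊕b9⊕b10⊕b11⊕b12⊕b13⊕b14⊕b15⊕b24⊕b25⊕b26⊕b27⊕b28⊕b29⊕b30⊕b31 = 1⊕1⊕1⊕1⊕0⊕0⊕0⊕1⊕0⊕1⊕1⊕1⊕1⊕1⊕0⊕0 = 0
s16: b16⊕b17⊕b18⊕b19⊕b20⊕b21⊕b22⊕b23⊕b24⊕b25⊕b26⊕b27⊕b28⊕b29⊕b30⊕b31 = 0⊕0⊕1⊕0⊕0⊕1⊕0⊕1⊕0⊕1⊕1⊕1⊕1⊕1⊕0⊕0 = 0
Syndrome (s16...s1) = 00000 → position 0 (no error).

0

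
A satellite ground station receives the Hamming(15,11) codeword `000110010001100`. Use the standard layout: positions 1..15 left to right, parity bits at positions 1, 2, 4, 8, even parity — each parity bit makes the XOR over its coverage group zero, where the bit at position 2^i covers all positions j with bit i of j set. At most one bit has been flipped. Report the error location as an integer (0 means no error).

s1: b1⊕b3⊕b5⊕b7⊕b9⊕b11⊕b13⊕b15 = 0⊕0⊕1⊕0⊕0⊕0⊕1⊕0 = 0
s2: b2⊕b3⊕b6⊕b7⊕b10⊕b11⊕b14⊕b15 = 0⊕0⊕0⊕0⊕0⊕0⊕0⊕0 = 0
s4: b4⊕b5⊕b6⊕b7⊕b12⊕b13⊕b14⊕b15 = 1⊕1⊕0⊕0⊕1⊕1⊕0⊕0 = 0
s8: b8⊕b9⊕b10⊕b11⊕b12⊕b13⊕b14⊕b15 = 1⊕0⊕0⊕0⊕1⊕1⊕0⊕0 = 1
Syndrome (s8...s1) = 1000 → position 8.

8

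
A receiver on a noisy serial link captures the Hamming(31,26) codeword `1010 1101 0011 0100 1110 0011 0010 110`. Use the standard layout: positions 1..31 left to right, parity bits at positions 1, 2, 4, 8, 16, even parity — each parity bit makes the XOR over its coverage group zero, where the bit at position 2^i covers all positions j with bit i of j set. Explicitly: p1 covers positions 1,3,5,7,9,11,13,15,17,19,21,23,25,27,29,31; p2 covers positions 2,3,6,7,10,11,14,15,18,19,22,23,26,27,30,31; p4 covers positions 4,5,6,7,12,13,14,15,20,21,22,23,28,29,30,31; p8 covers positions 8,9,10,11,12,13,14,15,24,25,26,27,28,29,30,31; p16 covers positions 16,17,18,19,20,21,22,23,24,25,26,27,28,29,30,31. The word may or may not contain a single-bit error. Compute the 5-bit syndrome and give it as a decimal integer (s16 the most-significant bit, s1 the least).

7

s1: b1⊕b3⊕b5⊕b7⊕b9⊕b11⊕b13⊕b15⊕b17⊕b19⊕b21⊕b23⊕b25⊕b27⊕b29⊕b31 = 1⊕1⊕1⊕0⊕0⊕1⊕0⊕0⊕1⊕1⊕0⊕1⊕0⊕1⊕1⊕0 = 1
s2: b2⊕b3⊕b6⊕b7⊕b10⊕b11⊕b14⊕b15⊕b18⊕b19⊕b22⊕b23⊕b26⊕b27⊕b30⊕b31 = 0⊕1⊕1⊕0⊕0⊕1⊕1⊕0⊕1⊕1⊕0⊕1⊕0⊕1⊕1⊕0 = 1
s4: b4⊕b5⊕b6⊕b7⊕b12⊕b13⊕b14⊕b15⊕b20⊕b21⊕b22⊕b23⊕b28⊕b29⊕b30⊕b31 = 0⊕1⊕1⊕0⊕1⊕0⊕1⊕0⊕0⊕0⊕0⊕1⊕0⊕1⊕1⊕0 = 1
s8: b8⊕b9⊕b10⊕b11⊕b12⊕b13⊕b14⊕b15⊕b24⊕b25⊕b26⊕b27⊕b28⊕b29⊕b30⊕b31 = 1⊕0⊕0⊕1⊕1⊕0⊕1⊕0⊕1⊕0⊕0⊕1⊕0⊕1⊕1⊕0 = 0
s16: b16⊕b17⊕b18⊕b19⊕b20⊕b21⊕b22⊕b23⊕b24⊕b25⊕b26⊕b27⊕b28⊕b29⊕b30⊕b31 = 0⊕1⊕1⊕1⊕0⊕0⊕0⊕1⊕1⊕0⊕0⊕1⊕0⊕1⊕1⊕0 = 0
Syndrome (s16...s1) = 00111 → position 7.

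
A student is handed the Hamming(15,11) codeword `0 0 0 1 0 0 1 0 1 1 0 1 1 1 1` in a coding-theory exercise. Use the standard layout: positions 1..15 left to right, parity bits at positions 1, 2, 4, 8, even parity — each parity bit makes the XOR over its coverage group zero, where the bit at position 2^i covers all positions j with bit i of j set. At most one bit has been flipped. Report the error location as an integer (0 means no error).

s1: b1⊕b3⊕b5⊕b7⊕b9⊕b11⊕b13⊕b15 = 0⊕0⊕0⊕1⊕1⊕0⊕1⊕1 = 0
s2: b2⊕b3⊕b6⊕b7⊕b10⊕b11⊕b14⊕b15 = 0⊕0⊕0⊕1⊕1⊕0⊕1⊕1 = 0
s4: b4⊕b5⊕b6⊕b7⊕b12⊕b13⊕b14⊕b15 = 1⊕0⊕0⊕1⊕1⊕1⊕1⊕1 = 0
s8: b8⊕b9⊕b10⊕b11⊕b12⊕b13⊕b14⊕b15 = 0⊕1⊕1⊕0⊕1⊕1⊕1⊕1 = 0
Syndrome (s8...s1) = 0000 → position 0 (no error).

0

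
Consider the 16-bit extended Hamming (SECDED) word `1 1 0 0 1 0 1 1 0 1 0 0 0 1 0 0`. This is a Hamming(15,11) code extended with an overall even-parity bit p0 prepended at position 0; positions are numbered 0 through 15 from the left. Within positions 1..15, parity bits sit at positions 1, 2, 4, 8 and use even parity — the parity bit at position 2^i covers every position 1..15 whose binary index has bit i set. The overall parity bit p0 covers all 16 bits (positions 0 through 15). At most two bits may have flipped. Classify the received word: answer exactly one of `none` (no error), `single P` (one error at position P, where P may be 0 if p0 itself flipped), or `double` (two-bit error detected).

single 0

s1: b1⊕b3⊕b5⊕b7⊕b9⊕b11⊕b13⊕b15 = 1⊕0⊕0⊕1⊕1⊕0⊕1⊕0 = 0
s2: b2⊕b3⊕b6⊕b7⊕b10⊕b11⊕b14⊕b15 = 0⊕0⊕1⊕1⊕0⊕0⊕0⊕0 = 0
s4: b4⊕b5⊕b6⊕b7⊕b12⊕b13⊕b14⊕b15 = 1⊕0⊕1⊕1⊕0⊕1⊕0⊕0 = 0
s8: b8⊕b9⊕b10⊕b11⊕b12⊕b13⊕b14⊕b15 = 0⊕1⊕0⊕0⊕0⊕1⊕0⊕0 = 0
Syndrome (s8...s1) = 0000 → position 0 (no error).
Overall parity (XOR of all 16 bits, including p0): 1⊕1⊕0⊕0⊕1⊕0⊕1⊕1⊕0⊕1⊕0⊕0⊕0⊕1⊕0⊕0 = 1
Overall=1, syndrome position=0 → single-bit error at position 0.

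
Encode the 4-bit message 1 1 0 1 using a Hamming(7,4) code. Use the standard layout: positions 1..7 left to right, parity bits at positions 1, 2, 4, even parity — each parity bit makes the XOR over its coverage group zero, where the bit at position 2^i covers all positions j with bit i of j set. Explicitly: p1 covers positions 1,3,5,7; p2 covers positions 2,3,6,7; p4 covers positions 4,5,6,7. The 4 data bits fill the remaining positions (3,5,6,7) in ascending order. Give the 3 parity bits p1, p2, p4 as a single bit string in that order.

100

Place data bits at non-power-of-two positions: b3=1, b5=1, b6=0, b7=1.
p1 = XOR of data positions {3,5,7} = 1⊕1⊕1 = 1
p2 = XOR of data positions {3,6,7} = 1⊕0⊕1 = 0
p4 = XOR of data positions {5,6,7} = 1⊕0⊕1 = 0
Parity bits p1,p2,p4 = 100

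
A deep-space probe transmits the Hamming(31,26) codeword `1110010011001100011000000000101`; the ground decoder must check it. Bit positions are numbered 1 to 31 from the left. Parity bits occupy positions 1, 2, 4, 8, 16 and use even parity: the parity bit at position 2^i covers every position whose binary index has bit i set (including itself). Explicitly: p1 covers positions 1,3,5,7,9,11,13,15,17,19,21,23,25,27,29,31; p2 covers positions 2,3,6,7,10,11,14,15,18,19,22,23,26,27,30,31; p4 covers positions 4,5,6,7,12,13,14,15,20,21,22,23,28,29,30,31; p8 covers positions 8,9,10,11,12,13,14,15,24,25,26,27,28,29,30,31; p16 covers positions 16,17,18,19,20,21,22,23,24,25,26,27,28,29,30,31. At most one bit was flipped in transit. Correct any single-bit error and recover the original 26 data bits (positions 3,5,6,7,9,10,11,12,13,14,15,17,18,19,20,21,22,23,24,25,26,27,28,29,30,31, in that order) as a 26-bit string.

s1: b1⊕b3⊕b5⊕b7⊕b9⊕b11⊕b13⊕b15⊕b17⊕b19⊕b21⊕b23⊕b25⊕b27⊕b29⊕b31 = 1⊕1⊕0⊕0⊕1⊕0⊕1⊕0⊕0⊕1⊕0⊕0⊕0⊕0⊕1⊕1 = 1
s2: b2⊕b3⊕b6⊕b7⊕b10⊕b11⊕b14⊕b15⊕b18⊕b19⊕b22⊕b23⊕b26⊕b27⊕b30⊕b31 = 1⊕1⊕1⊕0⊕1⊕0⊕1⊕0⊕1⊕1⊕0⊕0⊕0⊕0⊕0⊕1 = 0
s4: b4⊕b5⊕b6⊕b7⊕b12⊕b13⊕b14⊕b15⊕b20⊕b21⊕b22⊕b23⊕b28⊕b29⊕b30⊕b31 = 0⊕0⊕1⊕0⊕0⊕1⊕1⊕0⊕0⊕0⊕0⊕0⊕0⊕1⊕0⊕1 = 1
s8: b8⊕b9⊕b10⊕b11⊕b12⊕b13⊕b14⊕b15⊕b24⊕b25⊕b26⊕b27⊕b28⊕b29⊕b30⊕b31 = 0⊕1⊕1⊕0⊕0⊕1⊕1⊕0⊕0⊕0⊕0⊕0⊕0⊕1⊕0⊕1 = 0
s16: b16⊕b17⊕b18⊕b19⊕b20⊕b21⊕b22⊕b23⊕b24⊕b25⊕b26⊕b27⊕b28⊕b29⊕b30⊕b31 = 0⊕0⊕1⊕1⊕0⊕0⊕0⊕0⊕0⊕0⊕0⊕0⊕0⊕1⊕0⊕1 = 0
Syndrome (s16...s1) = 00101 → position 5.
Flip bit 5: corrected codeword = 1110110011001100011000000000101
Data bits at positions 3,5,6,7,9,10,11,12,13,14,15,17,18,19,20,21,22,23,24,25,26,27,28,29,30,31: 11101100110011000000000101

11101100110011000000000101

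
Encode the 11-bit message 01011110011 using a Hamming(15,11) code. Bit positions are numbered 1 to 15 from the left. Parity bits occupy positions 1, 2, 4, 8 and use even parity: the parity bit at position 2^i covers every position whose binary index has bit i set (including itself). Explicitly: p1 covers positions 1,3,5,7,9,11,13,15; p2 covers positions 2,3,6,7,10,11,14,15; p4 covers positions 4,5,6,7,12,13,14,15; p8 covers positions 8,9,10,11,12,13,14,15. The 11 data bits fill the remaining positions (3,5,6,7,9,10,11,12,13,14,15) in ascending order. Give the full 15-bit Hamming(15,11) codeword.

110010111110011

Place data bits at non-power-of-two positions: b3=0, b5=1, b6=0, b7=1, b9=1, b10=1, b11=1, b12=0, b13=0, b14=1, b15=1.
p1 = XOR of data positions {3,5,7,9,11,13,15} = 0⊕1⊕1⊕1⊕1⊕0⊕1 = 1
p2 = XOR of data positions {3,6,7,10,11,14,15} = 0⊕0⊕1⊕1⊕1⊕1⊕1 = 1
p4 = XOR of data positions {5,6,7,12,13,14,15} = 1⊕0⊕1⊕0⊕0⊕1⊕1 = 0
p8 = XOR of data positions {9,10,11,12,13,14,15} = 1⊕1⊕1⊕0⊕0⊕1⊕1 = 1
Codeword b1..b15 = 110010111110011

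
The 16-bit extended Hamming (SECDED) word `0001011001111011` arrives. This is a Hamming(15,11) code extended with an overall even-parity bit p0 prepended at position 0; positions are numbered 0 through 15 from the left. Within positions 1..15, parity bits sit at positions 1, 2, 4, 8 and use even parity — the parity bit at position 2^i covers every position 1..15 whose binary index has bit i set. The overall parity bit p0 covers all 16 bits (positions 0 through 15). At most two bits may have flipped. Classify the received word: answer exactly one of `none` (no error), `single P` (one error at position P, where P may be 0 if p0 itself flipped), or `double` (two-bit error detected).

s1: b1⊕b3⊕b5⊕b7⊕b9⊕b11⊕b13⊕b15 = 0⊕1⊕1⊕0⊕1⊕1⊕0⊕1 = 1
s2: b2⊕b3⊕b6⊕b7⊕b10⊕b11⊕b14⊕b15 = 0⊕1⊕1⊕0⊕1⊕1⊕1⊕1 = 0
s4: b4⊕b5⊕b6⊕b7⊕b12⊕b13⊕b14⊕b15 = 0⊕1⊕1⊕0⊕1⊕0⊕1⊕1 = 1
s8: b8⊕b9⊕b10⊕b11⊕b12⊕b13⊕b14⊕b15 = 0⊕1⊕1⊕1⊕1⊕0⊕1⊕1 = 0
Syndrome (s8...s1) = 0101 → position 5.
Overall parity (XOR of all 16 bits, including p0): 0⊕0⊕0⊕1⊕0⊕1⊕1⊕0⊕0⊕1⊕1⊕1⊕1⊕0⊕1⊕1 = 1
Overall=1, syndrome position=5 → single-bit error at position 5.

single 5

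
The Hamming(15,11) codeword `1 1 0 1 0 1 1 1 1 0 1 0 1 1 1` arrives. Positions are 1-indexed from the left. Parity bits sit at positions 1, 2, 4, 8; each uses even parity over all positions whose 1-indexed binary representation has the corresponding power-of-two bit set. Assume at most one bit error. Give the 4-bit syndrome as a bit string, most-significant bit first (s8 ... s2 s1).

s1: b1⊕b3⊕b5⊕b7⊕b9⊕b11⊕b13⊕b15 = 1⊕0⊕0⊕1⊕1⊕1⊕1⊕1 = 0
s2: b2⊕b3⊕b6⊕b7⊕b10⊕b11⊕b14⊕b15 = 1⊕0⊕1⊕1⊕0⊕1⊕1⊕1 = 0
s4: b4⊕b5⊕b6⊕b7⊕b12⊕b13⊕b14⊕b15 = 1⊕0⊕1⊕1⊕0⊕1⊕1⊕1 = 0
s8: b8⊕b9⊕b10⊕b11⊕b12⊕b13⊕b14⊕b15 = 1⊕1⊕0⊕1⊕0⊕1⊕1⊕1 = 0
Syndrome (s8...s1) = 0000 → position 0 (no error).

0000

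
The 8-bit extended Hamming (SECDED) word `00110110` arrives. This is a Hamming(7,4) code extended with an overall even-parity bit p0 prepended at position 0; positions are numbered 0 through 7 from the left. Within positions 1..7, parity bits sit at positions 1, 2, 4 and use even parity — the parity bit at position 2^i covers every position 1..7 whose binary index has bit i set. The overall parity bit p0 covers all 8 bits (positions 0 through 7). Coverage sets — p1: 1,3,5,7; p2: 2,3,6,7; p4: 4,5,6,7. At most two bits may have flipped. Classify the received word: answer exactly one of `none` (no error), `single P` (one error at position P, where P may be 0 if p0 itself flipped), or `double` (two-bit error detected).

double

s1: b1⊕b3⊕b5⊕b7 = 0⊕1⊕1⊕0 = 0
s2: b2⊕b3⊕b6⊕b7 = 1⊕1⊕1⊕0 = 1
s4: b4⊕b5⊕b6⊕b7 = 0⊕1⊕1⊕0 = 0
Syndrome (s4...s1) = 010 → position 2.
Overall parity (XOR of all 8 bits, including p0): 0⊕0⊕1⊕1⊕0⊕1⊕1⊕0 = 0
Overall=0, syndrome position=2 → double-bit error detected (uncorrectable).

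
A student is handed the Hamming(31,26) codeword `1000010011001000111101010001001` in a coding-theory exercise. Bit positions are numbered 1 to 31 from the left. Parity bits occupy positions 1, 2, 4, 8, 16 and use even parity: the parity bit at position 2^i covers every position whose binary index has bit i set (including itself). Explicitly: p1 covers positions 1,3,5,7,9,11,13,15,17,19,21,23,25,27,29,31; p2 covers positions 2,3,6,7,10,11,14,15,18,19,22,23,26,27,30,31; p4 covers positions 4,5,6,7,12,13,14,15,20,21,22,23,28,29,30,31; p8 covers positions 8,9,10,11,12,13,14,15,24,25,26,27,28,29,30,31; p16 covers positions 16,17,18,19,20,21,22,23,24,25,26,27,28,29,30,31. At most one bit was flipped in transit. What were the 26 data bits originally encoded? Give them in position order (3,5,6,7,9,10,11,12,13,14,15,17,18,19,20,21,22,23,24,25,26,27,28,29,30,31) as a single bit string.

00101100100111101010001001

s1: b1⊕b3⊕b5⊕b7⊕b9⊕b11⊕b13⊕b15⊕b17⊕b19⊕b21⊕b23⊕b25⊕b27⊕b29⊕b31 = 1⊕0⊕0⊕0⊕1⊕0⊕1⊕0⊕1⊕1⊕0⊕0⊕0⊕0⊕0⊕1 = 0
s2: b2⊕b3⊕b6⊕b7⊕b10⊕b11⊕b14⊕b15⊕b18⊕b19⊕b22⊕b23⊕b26⊕b27⊕b30⊕b31 = 0⊕0⊕1⊕0⊕1⊕0⊕0⊕0⊕1⊕1⊕1⊕0⊕0⊕0⊕0⊕1 = 0
s4: b4⊕b5⊕b6⊕b7⊕b12⊕b13⊕b14⊕b15⊕b20⊕b21⊕b22⊕b23⊕b28⊕b29⊕b30⊕b31 = 0⊕0⊕1⊕0⊕0⊕1⊕0⊕0⊕1⊕0⊕1⊕0⊕1⊕0⊕0⊕1 = 0
s8: b8⊕b9⊕b10⊕b11⊕b12⊕b13⊕b14⊕b15⊕b24⊕b25⊕b26⊕b27⊕b28⊕b29⊕b30⊕b31 = 0⊕1⊕1⊕0⊕0⊕1⊕0⊕0⊕1⊕0⊕0⊕0⊕1⊕0⊕0⊕1 = 0
s16: b16⊕b17⊕b18⊕b19⊕b20⊕b21⊕b22⊕b23⊕b24⊕b25⊕b26⊕b27⊕b28⊕b29⊕b30⊕b31 = 0⊕1⊕1⊕1⊕1⊕0⊕1⊕0⊕1⊕0⊕0⊕0⊕1⊕0⊕0⊕1 = 0
Syndrome (s16...s1) = 00000 → position 0 (no error).
No correction needed.
Data bits at positions 3,5,6,7,9,10,11,12,13,14,15,17,18,19,20,21,22,23,24,25,26,27,28,29,30,31: 00101100100111101010001001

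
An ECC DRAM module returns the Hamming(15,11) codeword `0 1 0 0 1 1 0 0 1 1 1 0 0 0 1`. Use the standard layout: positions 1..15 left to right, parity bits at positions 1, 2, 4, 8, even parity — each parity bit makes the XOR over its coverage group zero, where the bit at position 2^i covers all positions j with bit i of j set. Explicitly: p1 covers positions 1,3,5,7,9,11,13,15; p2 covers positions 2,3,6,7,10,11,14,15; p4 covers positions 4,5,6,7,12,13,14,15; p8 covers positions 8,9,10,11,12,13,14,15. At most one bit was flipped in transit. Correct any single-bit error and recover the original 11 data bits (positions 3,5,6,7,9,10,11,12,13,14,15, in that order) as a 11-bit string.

01001110001

s1: b1⊕b3⊕b5⊕b7⊕b9⊕b11⊕b13⊕b15 = 0⊕0⊕1⊕0⊕1⊕1⊕0⊕1 = 0
s2: b2⊕b3⊕b6⊕b7⊕b10⊕b11⊕b14⊕b15 = 1⊕0⊕1⊕0⊕1⊕1⊕0⊕1 = 1
s4: b4⊕b5⊕b6⊕b7⊕b12⊕b13⊕b14⊕b15 = 0⊕1⊕1⊕0⊕0⊕0⊕0⊕1 = 1
s8: b8⊕b9⊕b10⊕b11⊕b12⊕b13⊕b14⊕b15 = 0⊕1⊕1⊕1⊕0⊕0⊕0⊕1 = 0
Syndrome (s8...s1) = 0110 → position 6.
Flip bit 6: corrected codeword = 010010001110001
Data bits at positions 3,5,6,7,9,10,11,12,13,14,15: 01001110001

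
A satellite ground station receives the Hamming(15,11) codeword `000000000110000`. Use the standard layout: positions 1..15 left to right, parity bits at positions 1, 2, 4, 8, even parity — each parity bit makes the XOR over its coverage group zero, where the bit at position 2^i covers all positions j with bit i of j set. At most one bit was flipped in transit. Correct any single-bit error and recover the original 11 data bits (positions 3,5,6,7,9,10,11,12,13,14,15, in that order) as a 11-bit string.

00000110000

s1: b1⊕b3⊕b5⊕b7⊕b9⊕b11⊕b13⊕b15 = 0⊕0⊕0⊕0⊕0⊕1⊕0⊕0 = 1
s2: b2⊕b3⊕b6⊕b7⊕b10⊕b11⊕b14⊕b15 = 0⊕0⊕0⊕0⊕1⊕1⊕0⊕0 = 0
s4: b4⊕b5⊕b6⊕b7⊕b12⊕b13⊕b14⊕b15 = 0⊕0⊕0⊕0⊕0⊕0⊕0⊕0 = 0
s8: b8⊕b9⊕b10⊕b11⊕b12⊕b13⊕b14⊕b15 = 0⊕0⊕1⊕1⊕0⊕0⊕0⊕0 = 0
Syndrome (s8...s1) = 0001 → position 1.
Flip bit 1: corrected codeword = 100000000110000
Data bits at positions 3,5,6,7,9,10,11,12,13,14,15: 00000110000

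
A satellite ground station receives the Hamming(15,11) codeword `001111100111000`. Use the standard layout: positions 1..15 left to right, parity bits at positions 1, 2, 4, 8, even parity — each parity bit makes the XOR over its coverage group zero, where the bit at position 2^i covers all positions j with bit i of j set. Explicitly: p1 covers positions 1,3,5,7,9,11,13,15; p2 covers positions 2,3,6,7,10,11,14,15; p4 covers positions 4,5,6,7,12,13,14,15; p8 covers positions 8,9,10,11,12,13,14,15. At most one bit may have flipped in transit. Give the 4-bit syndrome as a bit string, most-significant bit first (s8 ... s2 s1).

1110

s1: b1⊕b3⊕b5⊕b7⊕b9⊕b11⊕b13⊕b15 = 0⊕1⊕1⊕1⊕0⊕1⊕0⊕0 = 0
s2: b2⊕b3⊕b6⊕b7⊕b10⊕b11⊕b14⊕b15 = 0⊕1⊕1⊕1⊕1⊕1⊕0⊕0 = 1
s4: b4⊕b5⊕b6⊕b7⊕b12⊕b13⊕b14⊕b15 = 1⊕1⊕1⊕1⊕1⊕0⊕0⊕0 = 1
s8: b8⊕b9⊕b10⊕b11⊕b12⊕b13⊕b14⊕b15 = 0⊕0⊕1⊕1⊕1⊕0⊕0⊕0 = 1
Syndrome (s8...s1) = 1110 → position 14.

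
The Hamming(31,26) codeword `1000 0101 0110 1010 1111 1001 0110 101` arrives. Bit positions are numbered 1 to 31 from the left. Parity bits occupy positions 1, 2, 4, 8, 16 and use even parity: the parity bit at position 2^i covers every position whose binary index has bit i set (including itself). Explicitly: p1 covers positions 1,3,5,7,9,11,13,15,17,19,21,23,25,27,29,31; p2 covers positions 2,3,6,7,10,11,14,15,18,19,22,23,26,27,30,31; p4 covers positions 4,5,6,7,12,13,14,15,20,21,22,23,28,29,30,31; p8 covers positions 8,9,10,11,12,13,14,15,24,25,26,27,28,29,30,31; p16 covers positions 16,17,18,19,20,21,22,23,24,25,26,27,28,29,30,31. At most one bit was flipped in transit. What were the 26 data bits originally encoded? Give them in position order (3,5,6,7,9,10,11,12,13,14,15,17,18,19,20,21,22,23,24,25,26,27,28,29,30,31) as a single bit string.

s1: b1⊕b3⊕b5⊕b7⊕b9⊕b11⊕b13⊕b15⊕b17⊕b19⊕b21⊕b23⊕b25⊕b27⊕b29⊕b31 = 1⊕0⊕0⊕0⊕0⊕1⊕1⊕1⊕1⊕1⊕1⊕0⊕0⊕1⊕1⊕1 = 0
s2: b2⊕b3⊕b6⊕b7⊕b10⊕b11⊕b14⊕b15⊕b18⊕b19⊕b22⊕b23⊕b26⊕b27⊕b30⊕b31 = 0⊕0⊕1⊕0⊕1⊕1⊕0⊕1⊕1⊕1⊕0⊕0⊕1⊕1⊕0⊕1 = 1
s4: b4⊕b5⊕b6⊕b7⊕b12⊕b13⊕b14⊕b15⊕b20⊕b21⊕b22⊕b23⊕b28⊕b29⊕b30⊕b31 = 0⊕0⊕1⊕0⊕0⊕1⊕0⊕1⊕1⊕1⊕0⊕0⊕0⊕1⊕0⊕1 = 1
s8: b8⊕b9⊕b10⊕b11⊕b12⊕b13⊕b14⊕b15⊕b24⊕b25⊕b26⊕b27⊕b28⊕b29⊕b30⊕b31 = 1⊕0⊕1⊕1⊕0⊕1⊕0⊕1⊕1⊕0⊕1⊕1⊕0⊕1⊕0⊕1 = 0
s16: b16⊕b17⊕b18⊕b19⊕b20⊕b21⊕b22⊕b23⊕b24⊕b25⊕b26⊕b27⊕b28⊕b29⊕b30⊕b31 = 0⊕1⊕1⊕1⊕1⊕1⊕0⊕0⊕1⊕0⊕1⊕1⊕0⊕1⊕0⊕1 = 0
Syndrome (s16...s1) = 00110 → position 6.
Flip bit 6: corrected codeword = 1000000101101010111110010110101
Data bits at positions 3,5,6,7,9,10,11,12,13,14,15,17,18,19,20,21,22,23,24,25,26,27,28,29,30,31: 00000110101111110010110101

00000110101111110010110101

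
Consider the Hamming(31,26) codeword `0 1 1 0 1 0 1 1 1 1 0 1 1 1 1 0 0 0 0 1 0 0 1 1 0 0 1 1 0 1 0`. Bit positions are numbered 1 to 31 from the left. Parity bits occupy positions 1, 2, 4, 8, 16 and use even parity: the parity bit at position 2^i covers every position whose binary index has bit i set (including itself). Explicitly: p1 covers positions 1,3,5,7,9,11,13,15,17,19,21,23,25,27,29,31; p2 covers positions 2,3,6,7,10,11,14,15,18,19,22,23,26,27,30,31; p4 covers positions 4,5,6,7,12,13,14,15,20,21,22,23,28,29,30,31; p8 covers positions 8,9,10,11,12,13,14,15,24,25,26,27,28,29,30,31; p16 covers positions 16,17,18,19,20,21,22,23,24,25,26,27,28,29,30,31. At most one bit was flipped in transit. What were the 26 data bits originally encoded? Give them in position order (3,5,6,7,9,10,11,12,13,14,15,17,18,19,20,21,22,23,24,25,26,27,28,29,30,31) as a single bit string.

s1: b1⊕b3⊕b5⊕b7⊕b9⊕b11⊕b13⊕b15⊕b17⊕b19⊕b21⊕b23⊕b25⊕b27⊕b29⊕b31 = 0⊕1⊕1⊕1⊕1⊕0⊕1⊕1⊕0⊕0⊕0⊕1⊕0⊕1⊕0⊕0 = 0
s2: b2⊕b3⊕b6⊕b7⊕b10⊕b11⊕b14⊕b15⊕b18⊕b19⊕b22⊕b23⊕b26⊕b27⊕b30⊕b31 = 1⊕1⊕0⊕1⊕1⊕0⊕1⊕1⊕0⊕0⊕0⊕1⊕0⊕1⊕1⊕0 = 1
s4: b4⊕b5⊕b6⊕b7⊕b12⊕b13⊕b14⊕b15⊕b20⊕b21⊕b22⊕b23⊕b28⊕b29⊕b30⊕b31 = 0⊕1⊕0⊕1⊕1⊕1⊕1⊕1⊕1⊕0⊕0⊕1⊕1⊕0⊕1⊕0 = 0
s8: b8⊕b9⊕b10⊕b11⊕b12⊕b13⊕b14⊕b15⊕b24⊕b25⊕b26⊕b27⊕b28⊕b29⊕b30⊕b31 = 1⊕1⊕1⊕0⊕1⊕1⊕1⊕1⊕1⊕0⊕0⊕1⊕1⊕0⊕1⊕0 = 1
s16: b16⊕b17⊕b18⊕b19⊕b20⊕b21⊕b22⊕b23⊕b24⊕b25⊕b26⊕b27⊕b28⊕b29⊕b30⊕b31 = 0⊕0⊕0⊕0⊕1⊕0⊕0⊕1⊕1⊕0⊕0⊕1⊕1⊕0⊕1⊕0 = 0
Syndrome (s16...s1) = 01010 → position 10.
Flip bit 10: corrected codeword = 0110101110011110000100110011010
Data bits at positions 3,5,6,7,9,10,11,12,13,14,15,17,18,19,20,21,22,23,24,25,26,27,28,29,30,31: 11011001111000100110011010

11011001111000100110011010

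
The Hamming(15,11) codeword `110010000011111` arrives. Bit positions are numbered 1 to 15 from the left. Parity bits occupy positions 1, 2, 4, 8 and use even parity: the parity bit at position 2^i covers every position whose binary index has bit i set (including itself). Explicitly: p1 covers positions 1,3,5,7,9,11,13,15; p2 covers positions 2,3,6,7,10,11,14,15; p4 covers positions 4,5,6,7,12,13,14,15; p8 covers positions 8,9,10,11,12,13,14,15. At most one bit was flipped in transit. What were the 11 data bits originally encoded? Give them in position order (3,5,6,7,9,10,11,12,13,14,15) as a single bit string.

s1: b1⊕b3⊕b5⊕b7⊕b9⊕b11⊕b13⊕b15 = 1⊕0⊕1⊕0⊕0⊕1⊕1⊕1 = 1
s2: b2⊕b3⊕b6⊕b7⊕b10⊕b11⊕b14⊕b15 = 1⊕0⊕0⊕0⊕0⊕1⊕1⊕1 = 0
s4: b4⊕b5⊕b6⊕b7⊕b12⊕b13⊕b14⊕b15 = 0⊕1⊕0⊕0⊕1⊕1⊕1⊕1 = 1
s8: b8⊕b9⊕b10⊕b11⊕b12⊕b13⊕b14⊕b15 = 0⊕0⊕0⊕1⊕1⊕1⊕1⊕1 = 1
Syndrome (s8...s1) = 1101 → position 13.
Flip bit 13: corrected codeword = 110010000011011
Data bits at positions 3,5,6,7,9,10,11,12,13,14,15: 01000011011

01000011011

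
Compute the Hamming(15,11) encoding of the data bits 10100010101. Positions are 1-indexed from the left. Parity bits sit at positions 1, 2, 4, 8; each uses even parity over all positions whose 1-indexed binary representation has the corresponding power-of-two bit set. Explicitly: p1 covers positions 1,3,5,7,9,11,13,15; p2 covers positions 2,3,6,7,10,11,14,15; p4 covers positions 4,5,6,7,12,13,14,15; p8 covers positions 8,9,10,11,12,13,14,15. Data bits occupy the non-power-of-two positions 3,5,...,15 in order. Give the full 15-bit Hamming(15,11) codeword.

Place data bits at non-power-of-two positions: b3=1, b5=0, b6=1, b7=0, b9=0, b10=0, b11=1, b12=0, b13=1, b14=0, b15=1.
p1 = XOR of data positions {3,5,7,9,11,13,15} = 1⊕0⊕0⊕0⊕1⊕1⊕1 = 0
p2 = XOR of data positions {3,6,7,10,11,14,15} = 1⊕1⊕0⊕0⊕1⊕0⊕1 = 0
p4 = XOR of data positions {5,6,7,12,13,14,15} = 0⊕1⊕0⊕0⊕1⊕0⊕1 = 1
p8 = XOR of data positions {9,10,11,12,13,14,15} = 0⊕0⊕1⊕0⊕1⊕0⊕1 = 1
Codeword b1..b15 = 001101010010101

001101010010101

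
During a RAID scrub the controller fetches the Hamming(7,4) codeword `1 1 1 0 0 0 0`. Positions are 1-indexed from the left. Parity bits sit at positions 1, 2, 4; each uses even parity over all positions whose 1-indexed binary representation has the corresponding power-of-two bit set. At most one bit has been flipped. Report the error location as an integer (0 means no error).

0

s1: b1⊕b3⊕b5⊕b7 = 1⊕1⊕0⊕0 = 0
s2: b2⊕b3⊕b6⊕b7 = 1⊕1⊕0⊕0 = 0
s4: b4⊕b5⊕b6⊕b7 = 0⊕0⊕0⊕0 = 0
Syndrome (s4...s1) = 000 → position 0 (no error).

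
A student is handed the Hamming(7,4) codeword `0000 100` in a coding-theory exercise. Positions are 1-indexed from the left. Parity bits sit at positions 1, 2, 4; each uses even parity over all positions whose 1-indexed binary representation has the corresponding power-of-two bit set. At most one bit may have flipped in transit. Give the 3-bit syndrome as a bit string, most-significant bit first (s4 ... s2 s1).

101

s1: b1⊕b3⊕b5⊕b7 = 0⊕0⊕1⊕0 = 1
s2: b2⊕b3⊕b6⊕b7 = 0⊕0⊕0⊕0 = 0
s4: b4⊕b5⊕b6⊕b7 = 0⊕1⊕0⊕0 = 1
Syndrome (s4...s1) = 101 → position 5.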